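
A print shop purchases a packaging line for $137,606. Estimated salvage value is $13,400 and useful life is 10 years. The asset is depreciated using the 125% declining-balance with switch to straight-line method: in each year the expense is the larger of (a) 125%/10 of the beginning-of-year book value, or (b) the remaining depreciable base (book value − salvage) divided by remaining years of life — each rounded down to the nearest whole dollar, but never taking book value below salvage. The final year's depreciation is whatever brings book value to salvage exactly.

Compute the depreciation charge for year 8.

$11,211

Depreciable base = $137,606 − $13,400 = $124,206.
Year 1: DB = ⌊$137,606 × 125%/10⌋ = $17,200; SL = ⌊$124,206/10⌋ = $12,420 → take DB $17,200. Book value $120,406.
Year 2: DB = ⌊$120,406 × 125%/10⌋ = $15,050; SL = ⌊$107,006/9⌋ = $11,889 → take DB $15,050. Book value $105,356.
Year 3: DB = ⌊$105,356 × 125%/10⌋ = $13,169; SL = ⌊$91,956/8⌋ = $11,494 → take DB $13,169. Book value $92,187.
Year 4: DB = ⌊$92,187 × 125%/10⌋ = $11,523; SL = ⌊$78,787/7⌋ = $11,255 → take DB $11,523. Book value $80,664.
Year 5: DB = ⌊$80,664 × 125%/10⌋ = $10,083; SL = ⌊$67,264/6⌋ = $11,210 → take SL $11,210. Book value $69,454.
Year 6: DB = ⌊$69,454 × 125%/10⌋ = $8,681; SL = ⌊$56,054/5⌋ = $11,210 → take SL $11,210. Book value $58,244.
Year 7: DB = ⌊$58,244 × 125%/10⌋ = $7,280; SL = ⌊$44,844/4⌋ = $11,211 → take SL $11,211. Book value $47,033.
Year 8: DB = ⌊$47,033 × 125%/10⌋ = $5,879; SL = ⌊$33,633/3⌋ = $11,211 → take SL $11,211. Book value $35,822.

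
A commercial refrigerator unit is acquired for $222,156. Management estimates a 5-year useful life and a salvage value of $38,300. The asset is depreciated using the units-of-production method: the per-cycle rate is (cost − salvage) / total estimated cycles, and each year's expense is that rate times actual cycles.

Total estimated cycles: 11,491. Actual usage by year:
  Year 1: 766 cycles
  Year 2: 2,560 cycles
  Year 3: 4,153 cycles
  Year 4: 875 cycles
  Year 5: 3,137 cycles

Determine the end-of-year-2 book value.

$168,940

Depreciable base = $222,156 − $38,300 = $183,856.
Rate = $183,856 / 11,491 cycles = $16 per cycle.
Year 1: 766 × $16 = $12,256. Book value $209,900.
Year 2: 2,560 × $16 = $40,960. Book value $168,940.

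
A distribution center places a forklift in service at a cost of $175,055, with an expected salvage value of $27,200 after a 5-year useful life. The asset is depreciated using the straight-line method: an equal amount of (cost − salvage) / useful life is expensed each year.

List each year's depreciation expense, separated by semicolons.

$29,571; $29,571; $29,571; $29,571; $29,571

Depreciable base = $175,055 − $27,200 = $147,855.
Annual expense = $147,855 / 5 = $29,571.
End of year 1: book value $145,484.
End of year 2: book value $115,913.
End of year 3: book value $86,342.
End of year 4: book value $56,771.
End of year 5: book value $27,200.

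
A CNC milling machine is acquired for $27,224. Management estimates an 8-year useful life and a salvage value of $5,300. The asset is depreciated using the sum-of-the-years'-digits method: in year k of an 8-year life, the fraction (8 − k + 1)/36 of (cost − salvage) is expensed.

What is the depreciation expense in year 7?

Depreciable base = $27,224 − $5,300 = $21,924.
Sum of the years' digits = 8+7+6+5+4+3+2+1 = 36.
Year 1: $21,924 × 8/36 = $4,872. Book value $22,352.
Year 2: $21,924 × 7/36 = $4,263. Book value $18,089.
Year 3: $21,924 × 6/36 = $3,654. Book value $14,435.
Year 4: $21,924 × 5/36 = $3,045. Book value $11,390.
Year 5: $21,924 × 4/36 = $2,436. Book value $8,954.
Year 6: $21,924 × 3/36 = $1,827. Book value $7,127.
Year 7: $21,924 × 2/36 = $1,218. Book value $5,909.

$1,218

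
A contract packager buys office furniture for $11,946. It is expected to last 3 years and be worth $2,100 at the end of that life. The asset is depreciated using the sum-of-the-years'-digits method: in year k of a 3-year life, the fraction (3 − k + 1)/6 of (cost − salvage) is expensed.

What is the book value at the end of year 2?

Depreciable base = $11,946 − $2,100 = $9,846.
Sum of the years' digits = 3+2+1 = 6.
Year 1: $9,846 × 3/6 = $4,923. Book value $7,023.
Year 2: $9,846 × 2/6 = $3,282. Book value $3,741.

$3,741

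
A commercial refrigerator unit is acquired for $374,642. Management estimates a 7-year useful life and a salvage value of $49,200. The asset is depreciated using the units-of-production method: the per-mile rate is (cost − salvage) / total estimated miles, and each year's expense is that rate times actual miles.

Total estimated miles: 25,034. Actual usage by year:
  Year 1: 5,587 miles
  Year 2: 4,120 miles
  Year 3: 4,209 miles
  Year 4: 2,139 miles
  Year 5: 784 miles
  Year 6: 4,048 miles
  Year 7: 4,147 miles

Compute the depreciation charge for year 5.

$10,192

Depreciable base = $374,642 − $49,200 = $325,442.
Rate = $325,442 / 25,034 miles = $13 per mile.
Year 1: 5,587 × $13 = $72,631. Book value $302,011.
Year 2: 4,120 × $13 = $53,560. Book value $248,451.
Year 3: 4,209 × $13 = $54,717. Book value $193,734.
Year 4: 2,139 × $13 = $27,807. Book value $165,927.
Year 5: 784 × $13 = $10,192. Book value $155,735.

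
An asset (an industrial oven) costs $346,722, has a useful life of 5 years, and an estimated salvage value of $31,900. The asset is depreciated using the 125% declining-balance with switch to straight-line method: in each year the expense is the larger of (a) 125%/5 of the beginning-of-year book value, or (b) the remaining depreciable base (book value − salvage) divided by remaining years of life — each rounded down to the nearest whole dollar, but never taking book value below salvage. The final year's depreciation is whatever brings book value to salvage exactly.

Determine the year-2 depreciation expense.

$65,010

Depreciable base = $346,722 − $31,900 = $314,822.
Year 1: DB = ⌊$346,722 × 125%/5⌋ = $86,680; SL = ⌊$314,822/5⌋ = $62,964 → take DB $86,680. Book value $260,042.
Year 2: DB = ⌊$260,042 × 125%/5⌋ = $65,010; SL = ⌊$228,142/4⌋ = $57,035 → take DB $65,010. Book value $195,032.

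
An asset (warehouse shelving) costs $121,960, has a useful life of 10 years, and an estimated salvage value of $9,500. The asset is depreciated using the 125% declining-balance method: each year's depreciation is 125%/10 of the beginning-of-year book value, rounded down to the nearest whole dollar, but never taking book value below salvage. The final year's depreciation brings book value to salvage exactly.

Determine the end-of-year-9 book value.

Depreciable base = $121,960 − $9,500 = $112,460.
Year 1: ⌊$121,960 × 125%/10⌋ = $15,245. Book value $106,715.
Year 2: ⌊$106,715 × 125%/10⌋ = $13,339. Book value $93,376.
Year 3: ⌊$93,376 × 125%/10⌋ = $11,672. Book value $81,704.
Year 4: ⌊$81,704 × 125%/10⌋ = $10,213. Book value $71,491.
Year 5: ⌊$71,491 × 125%/10⌋ = $8,936. Book value $62,555.
Year 6: ⌊$62,555 × 125%/10⌋ = $7,819. Book value $54,736.
Year 7: ⌊$54,736 × 125%/10⌋ = $6,842. Book value $47,894.
Year 8: ⌊$47,894 × 125%/10⌋ = $5,986. Book value $41,908.
Year 9: ⌊$41,908 × 125%/10⌋ = $5,238. Book value $36,670.

$36,670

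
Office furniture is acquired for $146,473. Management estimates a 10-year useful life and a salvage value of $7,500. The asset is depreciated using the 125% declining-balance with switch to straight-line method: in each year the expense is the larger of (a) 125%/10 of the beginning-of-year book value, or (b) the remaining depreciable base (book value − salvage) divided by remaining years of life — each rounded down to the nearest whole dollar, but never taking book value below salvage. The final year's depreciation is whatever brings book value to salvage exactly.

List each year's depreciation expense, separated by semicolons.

$18,309; $16,020; $14,018; $12,946; $12,946; $12,946; $12,947; $12,947; $12,947; $12,947

Depreciable base = $146,473 − $7,500 = $138,973.
Year 1: DB = ⌊$146,473 × 125%/10⌋ = $18,309; SL = ⌊$138,973/10⌋ = $13,897 → take DB $18,309. Book value $128,164.
Year 2: DB = ⌊$128,164 × 125%/10⌋ = $16,020; SL = ⌊$120,664/9⌋ = $13,407 → take DB $16,020. Book value $112,144.
Year 3: DB = ⌊$112,144 × 125%/10⌋ = $14,018; SL = ⌊$104,644/8⌋ = $13,080 → take DB $14,018. Book value $98,126.
Year 4: DB = ⌊$98,126 × 125%/10⌋ = $12,265; SL = ⌊$90,626/7⌋ = $12,946 → take SL $12,946. Book value $85,180.
Year 5: DB = ⌊$85,180 × 125%/10⌋ = $10,647; SL = ⌊$77,680/6⌋ = $12,946 → take SL $12,946. Book value $72,234.
Year 6: DB = ⌊$72,234 × 125%/10⌋ = $9,029; SL = ⌊$64,734/5⌋ = $12,946 → take SL $12,946. Book value $59,288.
Year 7: DB = ⌊$59,288 × 125%/10⌋ = $7,411; SL = ⌊$51,788/4⌋ = $12,947 → take SL $12,947. Book value $46,341.
Year 8: DB = ⌊$46,341 × 125%/10⌋ = $5,792; SL = ⌊$38,841/3⌋ = $12,947 → take SL $12,947. Book value $33,394.
Year 9: DB = ⌊$33,394 × 125%/10⌋ = $4,174; SL = ⌊$25,894/2⌋ = $12,947 → take SL $12,947. Book value $20,447.
Year 10 (final): $20,447 − $7,500 = $12,947. Book value $7,500.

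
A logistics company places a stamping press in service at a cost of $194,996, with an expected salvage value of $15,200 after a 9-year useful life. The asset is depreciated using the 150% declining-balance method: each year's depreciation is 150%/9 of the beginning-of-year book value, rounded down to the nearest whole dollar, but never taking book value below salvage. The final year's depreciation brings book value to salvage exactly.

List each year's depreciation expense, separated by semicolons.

Depreciable base = $194,996 − $15,200 = $179,796.
Year 1: ⌊$194,996 × 150%/9⌋ = $32,499. Book value $162,497.
Year 2: ⌊$162,497 × 150%/9⌋ = $27,082. Book value $135,415.
Year 3: ⌊$135,415 × 150%/9⌋ = $22,569. Book value $112,846.
Year 4: ⌊$112,846 × 150%/9⌋ = $18,807. Book value $94,039.
Year 5: ⌊$94,039 × 150%/9⌋ = $15,673. Book value $78,366.
Year 6: ⌊$78,366 × 150%/9⌋ = $13,061. Book value $65,305.
Year 7: ⌊$65,305 × 150%/9⌋ = $10,884. Book value $54,421.
Year 8: ⌊$54,421 × 150%/9⌋ = $9,070. Book value $45,351.
Year 9 (final): $45,351 − $15,200 = $30,151. Book value $15,200.

$32,499; $27,082; $22,569; $18,807; $15,673; $13,061; $10,884; $9,070; $30,151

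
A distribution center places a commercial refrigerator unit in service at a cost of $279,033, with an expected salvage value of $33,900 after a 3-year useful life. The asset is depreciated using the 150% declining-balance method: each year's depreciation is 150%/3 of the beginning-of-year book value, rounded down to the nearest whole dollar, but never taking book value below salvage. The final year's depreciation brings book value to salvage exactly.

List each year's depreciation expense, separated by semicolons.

Depreciable base = $279,033 − $33,900 = $245,133.
Year 1: ⌊$279,033 × 150%/3⌋ = $139,516. Book value $139,517.
Year 2: ⌊$139,517 × 150%/3⌋ = $69,758. Book value $69,759.
Year 3 (final): $69,759 − $33,900 = $35,859. Book value $33,900.

$139,516; $69,758; $35,859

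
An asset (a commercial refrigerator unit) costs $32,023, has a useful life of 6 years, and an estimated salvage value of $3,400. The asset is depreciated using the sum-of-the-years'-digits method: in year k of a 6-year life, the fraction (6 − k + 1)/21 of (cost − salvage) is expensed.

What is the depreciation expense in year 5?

$2,726

Depreciable base = $32,023 − $3,400 = $28,623.
Sum of the years' digits = 6+5+4+3+2+1 = 21.
Year 1: $28,623 × 6/21 = $8,178. Book value $23,845.
Year 2: $28,623 × 5/21 = $6,815. Book value $17,030.
Year 3: $28,623 × 4/21 = $5,452. Book value $11,578.
Year 4: $28,623 × 3/21 = $4,089. Book value $7,489.
Year 5: $28,623 × 2/21 = $2,726. Book value $4,763.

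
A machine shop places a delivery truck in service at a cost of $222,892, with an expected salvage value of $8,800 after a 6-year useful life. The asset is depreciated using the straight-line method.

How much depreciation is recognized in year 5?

Depreciable base = $222,892 − $8,800 = $214,092.
Annual expense = $214,092 / 6 = $35,682.

$35,682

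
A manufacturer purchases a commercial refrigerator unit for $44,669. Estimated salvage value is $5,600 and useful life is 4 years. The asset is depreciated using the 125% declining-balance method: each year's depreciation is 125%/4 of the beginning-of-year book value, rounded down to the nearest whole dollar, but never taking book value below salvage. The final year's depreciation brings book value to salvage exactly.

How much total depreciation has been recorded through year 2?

Depreciable base = $44,669 − $5,600 = $39,069.
Year 1: ⌊$44,669 × 125%/4⌋ = $13,959. Book value $30,710.
Year 2: ⌊$30,710 × 125%/4⌋ = $9,596. Book value $21,114.
Accumulated through year 2 = $44,669 − $21,114 = $23,555.

$23,555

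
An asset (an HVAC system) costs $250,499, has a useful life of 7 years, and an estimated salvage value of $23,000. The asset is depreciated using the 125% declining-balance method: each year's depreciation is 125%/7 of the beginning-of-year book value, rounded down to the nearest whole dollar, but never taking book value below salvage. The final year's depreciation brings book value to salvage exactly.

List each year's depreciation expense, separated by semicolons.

Depreciable base = $250,499 − $23,000 = $227,499.
Year 1: ⌊$250,499 × 125%/7⌋ = $44,731. Book value $205,768.
Year 2: ⌊$205,768 × 125%/7⌋ = $36,744. Book value $169,024.
Year 3: ⌊$169,024 × 125%/7⌋ = $30,182. Book value $138,842.
Year 4: ⌊$138,842 × 125%/7⌋ = $24,793. Book value $114,049.
Year 5: ⌊$114,049 × 125%/7⌋ = $20,365. Book value $93,684.
Year 6: ⌊$93,684 × 125%/7⌋ = $16,729. Book value $76,955.
Year 7 (final): $76,955 − $23,000 = $53,955. Book value $23,000.

$44,731; $36,744; $30,182; $24,793; $20,365; $16,729; $53,955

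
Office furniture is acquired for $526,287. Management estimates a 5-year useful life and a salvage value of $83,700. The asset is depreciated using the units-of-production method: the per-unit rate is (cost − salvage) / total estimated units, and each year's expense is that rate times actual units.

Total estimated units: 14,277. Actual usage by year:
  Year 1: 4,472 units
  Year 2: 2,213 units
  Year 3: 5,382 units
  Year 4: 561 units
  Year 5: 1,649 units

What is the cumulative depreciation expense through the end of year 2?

$207,235

Depreciable base = $526,287 − $83,700 = $442,587.
Rate = $442,587 / 14,277 units = $31 per unit.
Year 1: 4,472 × $31 = $138,632. Book value $387,655.
Year 2: 2,213 × $31 = $68,603. Book value $319,052.
Accumulated through year 2 = $526,287 − $319,052 = $207,235.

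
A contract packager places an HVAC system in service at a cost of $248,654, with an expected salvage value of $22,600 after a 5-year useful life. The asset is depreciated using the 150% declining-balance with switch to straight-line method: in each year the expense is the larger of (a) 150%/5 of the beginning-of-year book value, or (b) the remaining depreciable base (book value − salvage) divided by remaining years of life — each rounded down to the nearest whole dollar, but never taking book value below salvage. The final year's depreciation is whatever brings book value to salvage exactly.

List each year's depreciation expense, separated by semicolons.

$74,596; $52,217; $36,552; $31,344; $31,345

Depreciable base = $248,654 − $22,600 = $226,054.
Year 1: DB = ⌊$248,654 × 150%/5⌋ = $74,596; SL = ⌊$226,054/5⌋ = $45,210 → take DB $74,596. Book value $174,058.
Year 2: DB = ⌊$174,058 × 150%/5⌋ = $52,217; SL = ⌊$151,458/4⌋ = $37,864 → take DB $52,217. Book value $121,841.
Year 3: DB = ⌊$121,841 × 150%/5⌋ = $36,552; SL = ⌊$99,241/3⌋ = $33,080 → take DB $36,552. Book value $85,289.
Year 4: DB = ⌊$85,289 × 150%/5⌋ = $25,586; SL = ⌊$62,689/2⌋ = $31,344 → take SL $31,344. Book value $53,945.
Year 5 (final): $53,945 − $22,600 = $31,345. Book value $22,600.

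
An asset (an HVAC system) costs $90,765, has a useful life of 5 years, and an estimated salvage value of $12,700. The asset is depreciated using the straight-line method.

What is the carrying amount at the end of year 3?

$43,926

Depreciable base = $90,765 − $12,700 = $78,065.
Annual expense = $78,065 / 5 = $15,613.
End of year 1: book value $75,152.
End of year 2: book value $59,539.
End of year 3: book value $43,926.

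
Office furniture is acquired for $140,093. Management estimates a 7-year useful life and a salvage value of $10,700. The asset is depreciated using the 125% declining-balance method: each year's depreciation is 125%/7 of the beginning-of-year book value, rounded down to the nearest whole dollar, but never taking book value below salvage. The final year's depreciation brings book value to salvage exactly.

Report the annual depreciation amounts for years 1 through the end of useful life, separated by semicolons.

$25,016; $20,549; $16,880; $13,865; $11,389; $9,356; $32,338

Depreciable base = $140,093 − $10,700 = $129,393.
Year 1: ⌊$140,093 × 125%/7⌋ = $25,016. Book value $115,077.
Year 2: ⌊$115,077 × 125%/7⌋ = $20,549. Book value $94,528.
Year 3: ⌊$94,528 × 125%/7⌋ = $16,880. Book value $77,648.
Year 4: ⌊$77,648 × 125%/7⌋ = $13,865. Book value $63,783.
Year 5: ⌊$63,783 × 125%/7⌋ = $11,389. Book value $52,394.
Year 6: ⌊$52,394 × 125%/7⌋ = $9,356. Book value $43,038.
Year 7 (final): $43,038 − $10,700 = $32,338. Book value $10,700.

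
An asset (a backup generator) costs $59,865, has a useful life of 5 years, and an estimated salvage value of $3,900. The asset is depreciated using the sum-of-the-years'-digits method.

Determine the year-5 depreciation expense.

$3,731

Depreciable base = $59,865 − $3,900 = $55,965.
Sum of the years' digits = 5+4+3+2+1 = 15.
Year 1: $55,965 × 5/15 = $18,655. Book value $41,210.
Year 2: $55,965 × 4/15 = $14,924. Book value $26,286.
Year 3: $55,965 × 3/15 = $11,193. Book value $15,093.
Year 4: $55,965 × 2/15 = $7,462. Book value $7,631.
Year 5: $55,965 × 1/15 = $3,731. Book value $3,900.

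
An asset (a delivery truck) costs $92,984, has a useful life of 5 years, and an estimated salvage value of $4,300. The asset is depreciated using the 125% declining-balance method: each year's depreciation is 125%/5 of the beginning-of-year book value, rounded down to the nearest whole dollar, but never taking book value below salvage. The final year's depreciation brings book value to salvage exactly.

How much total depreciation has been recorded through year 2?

Depreciable base = $92,984 − $4,300 = $88,684.
Year 1: ⌊$92,984 × 125%/5⌋ = $23,246. Book value $69,738.
Year 2: ⌊$69,738 × 125%/5⌋ = $17,434. Book value $52,304.
Accumulated through year 2 = $92,984 − $52,304 = $40,680.

$40,680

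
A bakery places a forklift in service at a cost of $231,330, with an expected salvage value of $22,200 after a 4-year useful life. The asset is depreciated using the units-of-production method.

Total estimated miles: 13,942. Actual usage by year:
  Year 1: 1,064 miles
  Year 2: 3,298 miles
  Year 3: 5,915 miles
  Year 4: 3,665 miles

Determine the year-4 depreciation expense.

Depreciable base = $231,330 − $22,200 = $209,130.
Rate = $209,130 / 13,942 miles = $15 per mile.
Year 1: 1,064 × $15 = $15,960. Book value $215,370.
Year 2: 3,298 × $15 = $49,470. Book value $165,900.
Year 3: 5,915 × $15 = $88,725. Book value $77,175.
Year 4: 3,665 × $15 = $54,975. Book value $22,200.

$54,975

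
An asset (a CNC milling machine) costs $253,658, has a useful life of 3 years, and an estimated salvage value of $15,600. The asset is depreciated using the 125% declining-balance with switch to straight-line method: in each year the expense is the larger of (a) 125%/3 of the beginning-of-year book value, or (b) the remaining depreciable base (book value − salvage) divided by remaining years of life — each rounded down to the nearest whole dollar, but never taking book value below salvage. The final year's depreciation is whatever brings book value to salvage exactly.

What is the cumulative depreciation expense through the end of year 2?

Depreciable base = $253,658 − $15,600 = $238,058.
Year 1: DB = ⌊$253,658 × 125%/3⌋ = $105,690; SL = ⌊$238,058/3⌋ = $79,352 → take DB $105,690. Book value $147,968.
Year 2: DB = ⌊$147,968 × 125%/3⌋ = $61,653; SL = ⌊$132,368/2⌋ = $66,184 → take SL $66,184. Book value $81,784.
Accumulated through year 2 = $253,658 − $81,784 = $171,874.

$171,874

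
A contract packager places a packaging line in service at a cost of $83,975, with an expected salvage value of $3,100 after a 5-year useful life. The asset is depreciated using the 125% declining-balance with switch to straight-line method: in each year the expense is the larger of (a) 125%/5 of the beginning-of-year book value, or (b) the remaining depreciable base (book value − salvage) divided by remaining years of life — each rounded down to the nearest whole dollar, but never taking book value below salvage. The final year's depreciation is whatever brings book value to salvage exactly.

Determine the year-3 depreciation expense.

Depreciable base = $83,975 − $3,100 = $80,875.
Year 1: DB = ⌊$83,975 × 125%/5⌋ = $20,993; SL = ⌊$80,875/5⌋ = $16,175 → take DB $20,993. Book value $62,982.
Year 2: DB = ⌊$62,982 × 125%/5⌋ = $15,745; SL = ⌊$59,882/4⌋ = $14,970 → take DB $15,745. Book value $47,237.
Year 3: DB = ⌊$47,237 × 125%/5⌋ = $11,809; SL = ⌊$44,137/3⌋ = $14,712 → take SL $14,712. Book value $32,525.

$14,712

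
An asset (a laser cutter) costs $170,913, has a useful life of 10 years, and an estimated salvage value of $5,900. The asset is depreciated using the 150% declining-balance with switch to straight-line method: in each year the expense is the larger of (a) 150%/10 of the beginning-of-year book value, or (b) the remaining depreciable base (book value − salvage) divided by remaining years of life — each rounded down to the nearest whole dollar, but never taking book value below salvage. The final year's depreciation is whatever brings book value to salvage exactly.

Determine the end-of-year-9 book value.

$19,787

Depreciable base = $170,913 − $5,900 = $165,013.
Year 1: DB = ⌊$170,913 × 150%/10⌋ = $25,636; SL = ⌊$165,013/10⌋ = $16,501 → take DB $25,636. Book value $145,277.
Year 2: DB = ⌊$145,277 × 150%/10⌋ = $21,791; SL = ⌊$139,377/9⌋ = $15,486 → take DB $21,791. Book value $123,486.
Year 3: DB = ⌊$123,486 × 150%/10⌋ = $18,522; SL = ⌊$117,586/8⌋ = $14,698 → take DB $18,522. Book value $104,964.
Year 4: DB = ⌊$104,964 × 150%/10⌋ = $15,744; SL = ⌊$99,064/7⌋ = $14,152 → take DB $15,744. Book value $89,220.
Year 5: DB = ⌊$89,220 × 150%/10⌋ = $13,383; SL = ⌊$83,320/6⌋ = $13,886 → take SL $13,886. Book value $75,334.
Year 6: DB = ⌊$75,334 × 150%/10⌋ = $11,300; SL = ⌊$69,434/5⌋ = $13,886 → take SL $13,886. Book value $61,448.
Year 7: DB = ⌊$61,448 × 150%/10⌋ = $9,217; SL = ⌊$55,548/4⌋ = $13,887 → take SL $13,887. Book value $47,561.
Year 8: DB = ⌊$47,561 × 150%/10⌋ = $7,134; SL = ⌊$41,661/3⌋ = $13,887 → take SL $13,887. Book value $33,674.
Year 9: DB = ⌊$33,674 × 150%/10⌋ = $5,051; SL = ⌊$27,774/2⌋ = $13,887 → take SL $13,887. Book value $19,787.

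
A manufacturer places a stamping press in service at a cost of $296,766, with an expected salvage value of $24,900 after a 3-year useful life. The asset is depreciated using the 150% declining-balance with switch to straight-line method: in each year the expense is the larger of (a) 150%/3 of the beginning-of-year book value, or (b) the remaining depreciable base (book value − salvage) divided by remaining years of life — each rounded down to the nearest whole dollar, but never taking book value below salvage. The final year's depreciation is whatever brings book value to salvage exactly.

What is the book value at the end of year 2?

Depreciable base = $296,766 − $24,900 = $271,866.
Year 1: DB = ⌊$296,766 × 150%/3⌋ = $148,383; SL = ⌊$271,866/3⌋ = $90,622 → take DB $148,383. Book value $148,383.
Year 2: DB = ⌊$148,383 × 150%/3⌋ = $74,191; SL = ⌊$123,483/2⌋ = $61,741 → take DB $74,191. Book value $74,192.

$74,192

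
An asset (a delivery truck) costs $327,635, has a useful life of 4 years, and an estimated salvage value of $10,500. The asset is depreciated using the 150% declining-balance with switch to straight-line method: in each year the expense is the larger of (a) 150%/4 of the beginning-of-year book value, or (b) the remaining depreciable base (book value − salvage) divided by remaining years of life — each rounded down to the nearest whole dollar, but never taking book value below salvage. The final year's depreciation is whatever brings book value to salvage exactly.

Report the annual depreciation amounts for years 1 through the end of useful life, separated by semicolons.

Depreciable base = $327,635 − $10,500 = $317,135.
Year 1: DB = ⌊$327,635 × 150%/4⌋ = $122,863; SL = ⌊$317,135/4⌋ = $79,283 → take DB $122,863. Book value $204,772.
Year 2: DB = ⌊$204,772 × 150%/4⌋ = $76,789; SL = ⌊$194,272/3⌋ = $64,757 → take DB $76,789. Book value $127,983.
Year 3: DB = ⌊$127,983 × 150%/4⌋ = $47,993; SL = ⌊$117,483/2⌋ = $58,741 → take SL $58,741. Book value $69,242.
Year 4 (final): $69,242 − $10,500 = $58,742. Book value $10,500.

$122,863; $76,789; $58,741; $58,742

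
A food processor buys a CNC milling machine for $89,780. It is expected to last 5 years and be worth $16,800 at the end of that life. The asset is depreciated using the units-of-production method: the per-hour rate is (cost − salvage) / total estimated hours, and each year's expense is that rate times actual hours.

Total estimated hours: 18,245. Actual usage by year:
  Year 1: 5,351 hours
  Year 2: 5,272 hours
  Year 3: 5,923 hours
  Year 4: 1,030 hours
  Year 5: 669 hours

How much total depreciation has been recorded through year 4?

$70,304

Depreciable base = $89,780 − $16,800 = $72,980.
Rate = $72,980 / 18,245 hours = $4 per hour.
Year 1: 5,351 × $4 = $21,404. Book value $68,376.
Year 2: 5,272 × $4 = $21,088. Book value $47,288.
Year 3: 5,923 × $4 = $23,692. Book value $23,596.
Year 4: 1,030 × $4 = $4,120. Book value $19,476.
Accumulated through year 4 = $89,780 − $19,476 = $70,304.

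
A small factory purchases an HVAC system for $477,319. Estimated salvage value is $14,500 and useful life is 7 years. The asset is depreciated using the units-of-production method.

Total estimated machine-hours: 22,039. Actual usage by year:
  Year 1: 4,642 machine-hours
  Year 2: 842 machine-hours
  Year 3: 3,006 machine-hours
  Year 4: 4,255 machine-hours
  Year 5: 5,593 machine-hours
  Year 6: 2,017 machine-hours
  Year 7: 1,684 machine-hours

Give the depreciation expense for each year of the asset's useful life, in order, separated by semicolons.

$97,482; $17,682; $63,126; $89,355; $117,453; $42,357; $35,364

Depreciable base = $477,319 − $14,500 = $462,819.
Rate = $462,819 / 22,039 machine-hours = $21 per machine-hour.
Year 1: 4,642 × $21 = $97,482. Book value $379,837.
Year 2: 842 × $21 = $17,682. Book value $362,155.
Year 3: 3,006 × $21 = $63,126. Book value $299,029.
Year 4: 4,255 × $21 = $89,355. Book value $209,674.
Year 5: 5,593 × $21 = $117,453. Book value $92,221.
Year 6: 2,017 × $21 = $42,357. Book value $49,864.
Year 7: 1,684 × $21 = $35,364. Book value $14,500.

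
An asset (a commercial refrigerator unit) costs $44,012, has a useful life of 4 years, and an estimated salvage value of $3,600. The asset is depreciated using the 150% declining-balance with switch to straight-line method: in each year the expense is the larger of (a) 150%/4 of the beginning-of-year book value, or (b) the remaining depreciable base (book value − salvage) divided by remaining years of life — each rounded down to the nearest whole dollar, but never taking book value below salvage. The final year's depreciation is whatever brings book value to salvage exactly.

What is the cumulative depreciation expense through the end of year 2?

Depreciable base = $44,012 − $3,600 = $40,412.
Year 1: DB = ⌊$44,012 × 150%/4⌋ = $16,504; SL = ⌊$40,412/4⌋ = $10,103 → take DB $16,504. Book value $27,508.
Year 2: DB = ⌊$27,508 × 150%/4⌋ = $10,315; SL = ⌊$23,908/3⌋ = $7,969 → take DB $10,315. Book value $17,193.
Accumulated through year 2 = $44,012 − $17,193 = $26,819.

$26,819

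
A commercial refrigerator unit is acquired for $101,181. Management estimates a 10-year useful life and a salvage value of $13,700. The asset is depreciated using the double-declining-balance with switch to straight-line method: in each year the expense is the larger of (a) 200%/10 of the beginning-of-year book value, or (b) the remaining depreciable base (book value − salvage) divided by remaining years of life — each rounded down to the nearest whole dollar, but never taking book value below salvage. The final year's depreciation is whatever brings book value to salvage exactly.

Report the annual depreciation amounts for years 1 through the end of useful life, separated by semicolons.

$20,236; $16,189; $12,951; $10,361; $8,288; $6,631; $5,305; $4,244; $3,276; $0

Depreciable base = $101,181 − $13,700 = $87,481.
Year 1: DB = ⌊$101,181 × 200%/10⌋ = $20,236; SL = ⌊$87,481/10⌋ = $8,748 → take DB $20,236. Book value $80,945.
Year 2: DB = ⌊$80,945 × 200%/10⌋ = $16,189; SL = ⌊$67,245/9⌋ = $7,471 → take DB $16,189. Book value $64,756.
Year 3: DB = ⌊$64,756 × 200%/10⌋ = $12,951; SL = ⌊$51,056/8⌋ = $6,382 → take DB $12,951. Book value $51,805.
Year 4: DB = ⌊$51,805 × 200%/10⌋ = $10,361; SL = ⌊$38,105/7⌋ = $5,443 → take DB $10,361. Book value $41,444.
Year 5: DB = ⌊$41,444 × 200%/10⌋ = $8,288; SL = ⌊$27,744/6⌋ = $4,624 → take DB $8,288. Book value $33,156.
Year 6: DB = ⌊$33,156 × 200%/10⌋ = $6,631; SL = ⌊$19,456/5⌋ = $3,891 → take DB $6,631. Book value $26,525.
Year 7: DB = ⌊$26,525 × 200%/10⌋ = $5,305; SL = ⌊$12,825/4⌋ = $3,206 → take DB $5,305. Book value $21,220.
Year 8: DB = ⌊$21,220 × 200%/10⌋ = $4,244; SL = ⌊$7,520/3⌋ = $2,506 → take DB $4,244. Book value $16,976.
Year 9: DB = ⌊$16,976 × 200%/10⌋ = $3,395; SL = ⌊$3,276/2⌋ = $1,638 → take DB $3,395, capped at $3,276. Book value $13,700.
Year 10 (final): $13,700 − $13,700 = $0. Book value $13,700.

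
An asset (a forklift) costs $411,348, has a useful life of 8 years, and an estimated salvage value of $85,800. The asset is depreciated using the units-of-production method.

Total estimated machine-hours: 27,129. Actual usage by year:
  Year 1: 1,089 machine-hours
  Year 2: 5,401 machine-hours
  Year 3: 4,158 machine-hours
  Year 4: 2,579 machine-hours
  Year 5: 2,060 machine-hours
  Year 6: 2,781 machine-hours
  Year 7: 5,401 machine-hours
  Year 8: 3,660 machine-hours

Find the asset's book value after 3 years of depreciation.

Depreciable base = $411,348 − $85,800 = $325,548.
Rate = $325,548 / 27,129 machine-hours = $12 per machine-hour.
Year 1: 1,089 × $12 = $13,068. Book value $398,280.
Year 2: 5,401 × $12 = $64,812. Book value $333,468.
Year 3: 4,158 × $12 = $49,896. Book value $283,572.

$283,572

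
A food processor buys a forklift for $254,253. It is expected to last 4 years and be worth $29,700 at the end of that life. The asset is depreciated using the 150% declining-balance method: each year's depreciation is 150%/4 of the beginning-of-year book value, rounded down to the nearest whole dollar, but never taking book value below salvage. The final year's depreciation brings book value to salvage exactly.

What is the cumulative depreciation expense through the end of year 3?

$192,178

Depreciable base = $254,253 − $29,700 = $224,553.
Year 1: ⌊$254,253 × 150%/4⌋ = $95,344. Book value $158,909.
Year 2: ⌊$158,909 × 150%/4⌋ = $59,590. Book value $99,319.
Year 3: ⌊$99,319 × 150%/4⌋ = $37,244. Book value $62,075.
Accumulated through year 3 = $254,253 − $62,075 = $192,178.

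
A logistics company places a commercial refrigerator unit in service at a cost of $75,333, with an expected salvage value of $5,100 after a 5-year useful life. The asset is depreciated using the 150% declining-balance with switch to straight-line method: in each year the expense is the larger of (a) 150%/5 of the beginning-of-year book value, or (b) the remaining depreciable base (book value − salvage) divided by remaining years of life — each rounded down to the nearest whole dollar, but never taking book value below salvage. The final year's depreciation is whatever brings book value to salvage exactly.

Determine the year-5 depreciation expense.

$10,370

Depreciable base = $75,333 − $5,100 = $70,233.
Year 1: DB = ⌊$75,333 × 150%/5⌋ = $22,599; SL = ⌊$70,233/5⌋ = $14,046 → take DB $22,599. Book value $52,734.
Year 2: DB = ⌊$52,734 × 150%/5⌋ = $15,820; SL = ⌊$47,634/4⌋ = $11,908 → take DB $15,820. Book value $36,914.
Year 3: DB = ⌊$36,914 × 150%/5⌋ = $11,074; SL = ⌊$31,814/3⌋ = $10,604 → take DB $11,074. Book value $25,840.
Year 4: DB = ⌊$25,840 × 150%/5⌋ = $7,752; SL = ⌊$20,740/2⌋ = $10,370 → take SL $10,370. Book value $15,470.
Year 5 (final): $15,470 − $5,100 = $10,370. Book value $5,100.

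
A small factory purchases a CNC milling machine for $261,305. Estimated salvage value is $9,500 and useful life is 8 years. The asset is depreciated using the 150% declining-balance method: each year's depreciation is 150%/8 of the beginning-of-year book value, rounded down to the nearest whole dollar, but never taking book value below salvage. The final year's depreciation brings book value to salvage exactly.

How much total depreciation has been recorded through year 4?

$147,425

Depreciable base = $261,305 − $9,500 = $251,805.
Year 1: ⌊$261,305 × 150%/8⌋ = $48,994. Book value $212,311.
Year 2: ⌊$212,311 × 150%/8⌋ = $39,808. Book value $172,503.
Year 3: ⌊$172,503 × 150%/8⌋ = $32,344. Book value $140,159.
Year 4: ⌊$140,159 × 150%/8⌋ = $26,279. Book value $113,880.
Accumulated through year 4 = $261,305 − $113,880 = $147,425.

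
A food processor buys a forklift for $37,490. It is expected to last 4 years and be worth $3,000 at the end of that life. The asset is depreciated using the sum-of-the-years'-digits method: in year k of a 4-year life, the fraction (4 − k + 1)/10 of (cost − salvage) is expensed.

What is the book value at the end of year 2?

$13,347

Depreciable base = $37,490 − $3,000 = $34,490.
Sum of the years' digits = 4+3+2+1 = 10.
Year 1: $34,490 × 4/10 = $13,796. Book value $23,694.
Year 2: $34,490 × 3/10 = $10,347. Book value $13,347.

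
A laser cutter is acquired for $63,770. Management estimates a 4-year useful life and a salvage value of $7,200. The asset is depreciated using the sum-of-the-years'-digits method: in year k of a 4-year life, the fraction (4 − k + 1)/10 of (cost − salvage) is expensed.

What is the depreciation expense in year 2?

Depreciable base = $63,770 − $7,200 = $56,570.
Sum of the years' digits = 4+3+2+1 = 10.
Year 1: $56,570 × 4/10 = $22,628. Book value $41,142.
Year 2: $56,570 × 3/10 = $16,971. Book value $24,171.

$16,971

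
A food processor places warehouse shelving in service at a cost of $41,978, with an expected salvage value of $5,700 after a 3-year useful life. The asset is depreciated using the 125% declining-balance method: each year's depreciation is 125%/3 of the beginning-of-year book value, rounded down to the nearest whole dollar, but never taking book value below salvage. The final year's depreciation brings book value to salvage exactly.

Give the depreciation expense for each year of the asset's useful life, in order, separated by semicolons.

Depreciable base = $41,978 − $5,700 = $36,278.
Year 1: ⌊$41,978 × 125%/3⌋ = $17,490. Book value $24,488.
Year 2: ⌊$24,488 × 125%/3⌋ = $10,203. Book value $14,285.
Year 3 (final): $14,285 − $5,700 = $8,585. Book value $5,700.

$17,490; $10,203; $8,585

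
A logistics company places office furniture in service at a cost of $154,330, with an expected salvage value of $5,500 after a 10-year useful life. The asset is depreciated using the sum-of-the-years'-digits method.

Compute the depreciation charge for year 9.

$5,412

Depreciable base = $154,330 − $5,500 = $148,830.
Sum of the years' digits = 10+9+8+7+6+5+4+3+2+1 = 55.
Year 1: $148,830 × 10/55 = $27,060. Book value $127,270.
Year 2: $148,830 × 9/55 = $24,354. Book value $102,916.
Year 3: $148,830 × 8/55 = $21,648. Book value $81,268.
Year 4: $148,830 × 7/55 = $18,942. Book value $62,326.
Year 5: $148,830 × 6/55 = $16,236. Book value $46,090.
Year 6: $148,830 × 5/55 = $13,530. Book value $32,560.
Year 7: $148,830 × 4/55 = $10,824. Book value $21,736.
Year 8: $148,830 × 3/55 = $8,118. Book value $13,618.
Year 9: $148,830 × 2/55 = $5,412. Book value $8,206.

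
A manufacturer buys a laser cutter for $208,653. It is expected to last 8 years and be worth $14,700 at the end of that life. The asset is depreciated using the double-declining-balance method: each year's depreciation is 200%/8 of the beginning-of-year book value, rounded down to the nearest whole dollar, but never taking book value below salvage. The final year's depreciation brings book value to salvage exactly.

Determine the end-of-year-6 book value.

$37,137

Depreciable base = $208,653 − $14,700 = $193,953.
Year 1: ⌊$208,653 × 200%/8⌋ = $52,163. Book value $156,490.
Year 2: ⌊$156,490 × 200%/8⌋ = $39,122. Book value $117,368.
Year 3: ⌊$117,368 × 200%/8⌋ = $29,342. Book value $88,026.
Year 4: ⌊$88,026 × 200%/8⌋ = $22,006. Book value $66,020.
Year 5: ⌊$66,020 × 200%/8⌋ = $16,505. Book value $49,515.
Year 6: ⌊$49,515 × 200%/8⌋ = $12,378. Book value $37,137.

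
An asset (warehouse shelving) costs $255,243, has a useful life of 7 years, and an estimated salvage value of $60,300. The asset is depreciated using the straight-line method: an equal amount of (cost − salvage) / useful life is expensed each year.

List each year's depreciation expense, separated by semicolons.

Depreciable base = $255,243 − $60,300 = $194,943.
Annual expense = $194,943 / 7 = $27,849.
End of year 1: book value $227,394.
End of year 2: book value $199,545.
End of year 3: book value $171,696.
End of year 4: book value $143,847.
End of year 5: book value $115,998.
End of year 6: book value $88,149.
End of year 7: book value $60,300.

$27,849; $27,849; $27,849; $27,849; $27,849; $27,849; $27,849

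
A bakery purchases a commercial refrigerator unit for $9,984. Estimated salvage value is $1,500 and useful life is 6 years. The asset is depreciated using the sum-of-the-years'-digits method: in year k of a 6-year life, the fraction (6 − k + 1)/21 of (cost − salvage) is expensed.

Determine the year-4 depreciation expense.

$1,212

Depreciable base = $9,984 − $1,500 = $8,484.
Sum of the years' digits = 6+5+4+3+2+1 = 21.
Year 1: $8,484 × 6/21 = $2,424. Book value $7,560.
Year 2: $8,484 × 5/21 = $2,020. Book value $5,540.
Year 3: $8,484 × 4/21 = $1,616. Book value $3,924.
Year 4: $8,484 × 3/21 = $1,212. Book value $2,712.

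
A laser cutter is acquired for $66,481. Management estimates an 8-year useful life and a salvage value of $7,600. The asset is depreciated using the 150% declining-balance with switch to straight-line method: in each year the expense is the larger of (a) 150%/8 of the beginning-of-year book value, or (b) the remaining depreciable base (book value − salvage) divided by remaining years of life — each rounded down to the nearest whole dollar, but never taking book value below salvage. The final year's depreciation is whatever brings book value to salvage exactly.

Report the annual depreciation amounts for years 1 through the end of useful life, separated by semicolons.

Depreciable base = $66,481 − $7,600 = $58,881.
Year 1: DB = ⌊$66,481 × 150%/8⌋ = $12,465; SL = ⌊$58,881/8⌋ = $7,360 → take DB $12,465. Book value $54,016.
Year 2: DB = ⌊$54,016 × 150%/8⌋ = $10,128; SL = ⌊$46,416/7⌋ = $6,630 → take DB $10,128. Book value $43,888.
Year 3: DB = ⌊$43,888 × 150%/8⌋ = $8,229; SL = ⌊$36,288/6⌋ = $6,048 → take DB $8,229. Book value $35,659.
Year 4: DB = ⌊$35,659 × 150%/8⌋ = $6,686; SL = ⌊$28,059/5⌋ = $5,611 → take DB $6,686. Book value $28,973.
Year 5: DB = ⌊$28,973 × 150%/8⌋ = $5,432; SL = ⌊$21,373/4⌋ = $5,343 → take DB $5,432. Book value $23,541.
Year 6: DB = ⌊$23,541 × 150%/8⌋ = $4,413; SL = ⌊$15,941/3⌋ = $5,313 → take SL $5,313. Book value $18,228.
Year 7: DB = ⌊$18,228 × 150%/8⌋ = $3,417; SL = ⌊$10,628/2⌋ = $5,314 → take SL $5,314. Book value $12,914.
Year 8 (final): $12,914 − $7,600 = $5,314. Book value $7,600.

$12,465; $10,128; $8,229; $6,686; $5,432; $5,313; $5,314; $5,314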